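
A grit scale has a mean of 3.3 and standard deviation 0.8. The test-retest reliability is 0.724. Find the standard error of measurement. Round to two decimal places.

0.42

SEM = SD · √(1 − ρ) = 0.8 × √0.276 = 0.8 × 0.5254 = 0.420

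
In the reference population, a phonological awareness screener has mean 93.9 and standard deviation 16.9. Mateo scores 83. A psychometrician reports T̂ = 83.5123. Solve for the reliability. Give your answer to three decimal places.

0.953

T̂ = ρX + (1 − ρ)μ  ⇒  T̂ − μ = ρ(X − μ)
ρ = (T̂ − μ)/(X − μ) = (83.5123 − 93.9) / (83 − 93.9) = -10.3877 / -10.9 = 0.95300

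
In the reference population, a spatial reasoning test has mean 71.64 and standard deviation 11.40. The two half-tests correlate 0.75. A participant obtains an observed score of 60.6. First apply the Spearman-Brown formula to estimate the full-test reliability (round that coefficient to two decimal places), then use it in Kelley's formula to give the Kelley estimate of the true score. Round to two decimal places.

Spearman-Brown: ρ = 2r/(1 + r) = 2(0.75)/(1 + 0.75) = 1.500/1.75 = 0.8571 → 0.86
Regress the observed score toward the mean by the unreliability: T̂ = 0.86·60.6 + 0.14·71.64 = 52.116 + 10.0296 = 62.146.

62.15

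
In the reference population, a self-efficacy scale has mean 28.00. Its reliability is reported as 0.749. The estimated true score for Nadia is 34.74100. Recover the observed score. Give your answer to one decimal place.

T̂ = ρX + (1 − ρ)μ  ⇒  X = (T̂ − (1 − ρ)μ) / ρ
X = (34.74100 − 0.251 × 28.00) / 0.749 = (34.74100 − 7.02800) / 0.749 = 27.71300 / 0.749 = 37.000

37.0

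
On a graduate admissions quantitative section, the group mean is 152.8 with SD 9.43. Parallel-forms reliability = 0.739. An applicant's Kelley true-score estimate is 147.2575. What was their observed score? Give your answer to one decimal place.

T̂ = ρX + (1 − ρ)μ  ⇒  X = (T̂ − (1 − ρ)μ) / ρ
X = (147.2575 − 0.261 × 152.8) / 0.739 = (147.2575 − 39.8808) / 0.739 = 107.3767 / 0.739 = 145.300

145.3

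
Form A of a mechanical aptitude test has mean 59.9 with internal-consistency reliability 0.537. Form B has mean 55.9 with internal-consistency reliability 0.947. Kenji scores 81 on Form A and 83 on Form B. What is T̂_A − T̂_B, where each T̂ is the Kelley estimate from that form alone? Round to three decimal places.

-10.333

T̂_A = 0.537(81) + 0.463(59.9) = 71.23070
T̂_B = 0.947(83) + 0.053(55.9) = 81.56370
T̂_A − T̂_B = -10.33300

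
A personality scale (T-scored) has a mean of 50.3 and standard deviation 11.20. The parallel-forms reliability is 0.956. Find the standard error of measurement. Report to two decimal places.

2.35

SEM = SD · √(1 − ρ) = 11.20 × √0.044 = 11.20 × 0.2098 = 2.349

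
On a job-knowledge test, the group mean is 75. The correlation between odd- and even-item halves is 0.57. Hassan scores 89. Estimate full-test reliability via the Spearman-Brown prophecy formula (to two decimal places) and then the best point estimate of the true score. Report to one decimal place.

Spearman-Brown: ρ = 2r/(1 + r) = 2(0.57)/(1 + 0.57) = 1.140/1.57 = 0.7261 → 0.73
T̂ = 0.73(89) + 0.27(75) = 64.97 + 20.25 = 85.22 → 85.2

85.2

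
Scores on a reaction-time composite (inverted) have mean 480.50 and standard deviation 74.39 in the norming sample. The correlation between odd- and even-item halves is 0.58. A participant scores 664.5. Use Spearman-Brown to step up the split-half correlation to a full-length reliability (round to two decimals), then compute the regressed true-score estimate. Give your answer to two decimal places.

614.82

Spearman-Brown: ρ = 2r/(1 + r) = 2(0.58)/(1 + 0.58) = 1.160/1.58 = 0.7342 → 0.73
T̂ = ρX + (1 − ρ)μ
  = 0.73 × 664.5 + 0.27 × 480.50
  = 485.085 + 129.7350
  = 614.820
  ≈ 614.82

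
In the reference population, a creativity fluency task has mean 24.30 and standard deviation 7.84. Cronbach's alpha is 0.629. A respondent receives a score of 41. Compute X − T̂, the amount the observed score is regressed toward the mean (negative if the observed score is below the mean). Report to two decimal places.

T̂ = ρX + (1 − ρ)μ
  = 0.629 × 41 + 0.371 × 24.30
  = 25.789 + 9.01530
  = 34.8043
  ≈ 34.804
X − T̂ = 41 − 34.804 = 6.196 → 6.20

6.20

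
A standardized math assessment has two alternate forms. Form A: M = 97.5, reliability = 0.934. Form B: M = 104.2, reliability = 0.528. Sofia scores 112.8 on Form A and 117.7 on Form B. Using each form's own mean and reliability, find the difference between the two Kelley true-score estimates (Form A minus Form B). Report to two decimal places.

0.46

T̂_A = 0.934(112.8) + 0.066(97.5) = 111.7902
T̂_B = 0.528(117.7) + 0.472(104.2) = 111.3280
T̂_A − T̂_B = 0.4622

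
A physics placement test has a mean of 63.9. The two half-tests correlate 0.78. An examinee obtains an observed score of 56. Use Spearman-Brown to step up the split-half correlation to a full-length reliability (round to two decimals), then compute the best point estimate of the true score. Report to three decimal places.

56.948

Spearman-Brown: ρ = 2r/(1 + r) = 2(0.78)/(1 + 0.78) = 1.560/1.78 = 0.8764 → 0.88
T̂ = 0.88(56) + 0.12(63.9) = 49.28 + 7.668 = 56.9480 → 56.948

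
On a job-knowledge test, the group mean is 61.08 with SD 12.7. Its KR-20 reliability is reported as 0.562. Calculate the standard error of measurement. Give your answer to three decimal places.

SEM = SD · √(1 − ρ) = 12.7 × √0.438 = 12.7 × 0.6618 = 8.4051

8.405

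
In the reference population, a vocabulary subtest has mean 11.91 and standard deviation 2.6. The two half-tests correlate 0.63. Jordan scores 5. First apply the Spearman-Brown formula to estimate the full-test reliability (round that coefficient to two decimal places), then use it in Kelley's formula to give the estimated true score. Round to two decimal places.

Spearman-Brown: ρ = 2r/(1 + r) = 2(0.63)/(1 + 0.63) = 1.260/1.63 = 0.7730 → 0.77
Regress the observed score toward the mean by the unreliability: T̂ = 0.77·5 + 0.23·11.91 = 3.85 + 2.7393 = 6.589.

6.59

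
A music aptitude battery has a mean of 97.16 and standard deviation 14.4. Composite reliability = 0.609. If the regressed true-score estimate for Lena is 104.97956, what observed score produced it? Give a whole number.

T̂ = ρX + (1 − ρ)μ  ⇒  X = (T̂ − (1 − ρ)μ) / ρ
X = (104.97956 − 0.391 × 97.16) / 0.609 = (104.97956 − 37.98956) / 0.609 = 66.99000 / 0.609 = 110.00

110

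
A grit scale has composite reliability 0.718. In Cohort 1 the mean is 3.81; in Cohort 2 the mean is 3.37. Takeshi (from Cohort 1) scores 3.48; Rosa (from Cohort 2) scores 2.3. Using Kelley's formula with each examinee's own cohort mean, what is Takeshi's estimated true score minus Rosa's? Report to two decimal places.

0.97

T̂_Takeshi = 0.718(3.48) + 0.282(3.81) = 3.5731
T̂_Rosa = 0.718(2.3) + 0.282(3.37) = 2.6017
Difference = 3.5731 − 2.6017 = 0.9713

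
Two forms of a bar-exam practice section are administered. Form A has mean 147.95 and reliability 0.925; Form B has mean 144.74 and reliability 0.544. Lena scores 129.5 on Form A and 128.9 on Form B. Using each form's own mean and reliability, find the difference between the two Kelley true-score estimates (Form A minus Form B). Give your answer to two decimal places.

-5.24

T̂_A = 0.925(129.5) + 0.075(147.95) = 130.8837
T̂_B = 0.544(128.9) + 0.456(144.74) = 136.1230
T̂_A − T̂_B = -5.2393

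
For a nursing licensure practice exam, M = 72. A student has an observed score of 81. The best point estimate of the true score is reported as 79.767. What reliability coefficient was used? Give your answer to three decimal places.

T̂ = ρX + (1 − ρ)μ  ⇒  T̂ − μ = ρ(X − μ)
ρ = (T̂ − μ)/(X − μ) = (79.767 − 72) / (81 − 72) = 7.767 / 9.0 = 0.86300

0.863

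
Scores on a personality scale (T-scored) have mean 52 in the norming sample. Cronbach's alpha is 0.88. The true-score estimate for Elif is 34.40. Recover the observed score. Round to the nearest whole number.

T̂ = ρX + (1 − ρ)μ  ⇒  X = (T̂ − (1 − ρ)μ) / ρ
X = (34.40 − 0.12 × 52) / 0.88 = (34.40 − 6.24) / 0.88 = 28.16 / 0.88 = 32.00

32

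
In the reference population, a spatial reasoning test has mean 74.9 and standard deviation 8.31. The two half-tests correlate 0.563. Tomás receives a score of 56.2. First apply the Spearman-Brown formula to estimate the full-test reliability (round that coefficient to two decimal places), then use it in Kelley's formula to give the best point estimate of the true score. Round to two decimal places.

Spearman-Brown: ρ = 2r/(1 + r) = 2(0.563)/(1 + 0.563) = 1.1260/1.563 = 0.7204 → 0.72
Weight the observed score by reliability and the mean by (1 − reliability): T̂ = 0.72·56.2 + 0.28·74.9 = 40.464 + 20.972 = 61.436.

61.44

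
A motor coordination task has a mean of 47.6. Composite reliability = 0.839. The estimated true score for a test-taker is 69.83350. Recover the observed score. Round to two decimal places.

T̂ = ρX + (1 − ρ)μ  ⇒  X = (T̂ − (1 − ρ)μ) / ρ
X = (69.83350 − 0.161 × 47.6) / 0.839 = (69.83350 − 7.6636) / 0.839 = 62.16990 / 0.839 = 74.1000

74.10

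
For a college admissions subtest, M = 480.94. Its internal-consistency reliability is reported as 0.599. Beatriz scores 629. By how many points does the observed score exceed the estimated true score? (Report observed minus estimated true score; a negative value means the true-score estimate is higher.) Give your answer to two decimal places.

59.37

T̂ = ρX + (1 − ρ)μ
  = 0.599 × 629 + 0.401 × 480.94
  = 376.771 + 192.85694
  = 569.6279
  ≈ 569.628
X − T̂ = 629 − 569.628 = 59.372 → 59.37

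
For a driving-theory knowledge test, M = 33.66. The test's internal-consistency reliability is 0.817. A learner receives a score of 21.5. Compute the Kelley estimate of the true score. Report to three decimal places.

Weight the observed score by reliability and the mean by (1 − reliability): T̂ = 0.817·21.5 + 0.183·33.66 = 17.5655 + 6.15978 = 23.7253.

23.725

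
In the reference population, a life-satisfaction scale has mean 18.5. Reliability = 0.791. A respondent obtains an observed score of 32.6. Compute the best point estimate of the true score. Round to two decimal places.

Kelley's formula gives T̂ = 0.791·32.6 + 0.209·18.5 = 25.7866 + 3.8665 = 29.653.

29.65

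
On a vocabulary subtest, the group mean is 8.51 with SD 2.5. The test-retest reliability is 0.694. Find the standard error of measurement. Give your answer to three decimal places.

1.383

SEM = SD · √(1 − ρ) = 2.5 × √0.306 = 2.5 × 0.5532 = 1.3829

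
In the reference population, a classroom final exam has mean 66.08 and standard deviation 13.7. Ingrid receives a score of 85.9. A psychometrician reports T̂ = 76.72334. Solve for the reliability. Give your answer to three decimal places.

T̂ = ρX + (1 − ρ)μ  ⇒  T̂ − μ = ρ(X − μ)
ρ = (T̂ − μ)/(X − μ) = (76.72334 − 66.08) / (85.9 − 66.08) = 10.64334 / 19.82 = 0.53700

0.537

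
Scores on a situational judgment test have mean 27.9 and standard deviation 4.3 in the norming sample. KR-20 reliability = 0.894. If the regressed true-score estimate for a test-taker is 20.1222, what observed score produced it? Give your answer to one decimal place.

19.2

T̂ = ρX + (1 − ρ)μ  ⇒  X = (T̂ − (1 − ρ)μ) / ρ
X = (20.1222 − 0.106 × 27.9) / 0.894 = (20.1222 − 2.9574) / 0.894 = 17.1648 / 0.894 = 19.200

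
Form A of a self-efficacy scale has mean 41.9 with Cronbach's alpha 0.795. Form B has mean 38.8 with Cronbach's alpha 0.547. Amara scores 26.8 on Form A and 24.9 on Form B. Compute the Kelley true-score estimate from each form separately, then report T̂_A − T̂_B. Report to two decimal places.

T̂_A = 0.795(26.8) + 0.205(41.9) = 29.8955
T̂_B = 0.547(24.9) + 0.453(38.8) = 31.1967
T̂_A − T̂_B = -1.3012

-1.30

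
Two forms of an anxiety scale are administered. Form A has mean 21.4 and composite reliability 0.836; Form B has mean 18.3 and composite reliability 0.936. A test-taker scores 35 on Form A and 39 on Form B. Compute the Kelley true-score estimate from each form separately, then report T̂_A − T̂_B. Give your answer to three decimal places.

-4.906

T̂_A = 0.836(35) + 0.164(21.4) = 32.76960
T̂_B = 0.936(39) + 0.064(18.3) = 37.67520
T̂_A − T̂_B = -4.90560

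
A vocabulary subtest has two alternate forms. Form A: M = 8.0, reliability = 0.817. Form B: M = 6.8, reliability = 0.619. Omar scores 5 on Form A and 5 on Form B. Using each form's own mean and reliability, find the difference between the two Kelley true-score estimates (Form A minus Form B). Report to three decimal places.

-0.137

T̂_A = 0.817(5) + 0.183(8.0) = 5.54900
T̂_B = 0.619(5) + 0.381(6.8) = 5.68580
T̂_A − T̂_B = -0.13680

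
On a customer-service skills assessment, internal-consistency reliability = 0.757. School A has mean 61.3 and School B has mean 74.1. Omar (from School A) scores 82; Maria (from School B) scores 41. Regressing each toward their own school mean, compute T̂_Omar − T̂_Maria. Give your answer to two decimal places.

T̂_Omar = 0.757(82) + 0.243(61.3) = 76.9699
T̂_Maria = 0.757(41) + 0.243(74.1) = 49.0433
Difference = 76.9699 − 49.0433 = 27.9266

27.93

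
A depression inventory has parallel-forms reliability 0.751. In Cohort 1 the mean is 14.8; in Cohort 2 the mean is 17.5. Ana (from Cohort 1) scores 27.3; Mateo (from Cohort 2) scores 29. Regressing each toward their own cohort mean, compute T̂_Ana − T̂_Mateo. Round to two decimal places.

T̂_Ana = 0.751(27.3) + 0.249(14.8) = 24.1875
T̂_Mateo = 0.751(29) + 0.249(17.5) = 26.1365
Difference = 24.1875 − 26.1365 = -1.9490

-1.95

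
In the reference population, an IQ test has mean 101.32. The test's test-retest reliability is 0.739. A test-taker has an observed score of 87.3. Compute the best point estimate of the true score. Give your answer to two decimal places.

T̂ = ρX + (1 − ρ)μ
  = 0.739 × 87.3 + 0.261 × 101.32
  = 64.5147 + 26.44452
  = 90.959
  ≈ 90.96

90.96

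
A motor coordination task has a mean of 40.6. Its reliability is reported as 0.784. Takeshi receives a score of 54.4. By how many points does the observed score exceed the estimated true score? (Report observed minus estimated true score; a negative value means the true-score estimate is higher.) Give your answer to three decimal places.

2.981

T̂ = 0.784(54.4) + 0.216(40.6) = 42.6496 + 8.7696 = 51.41920 → 51.4192
X − T̂ = 54.4 − 51.4192 = 2.9808 → 2.981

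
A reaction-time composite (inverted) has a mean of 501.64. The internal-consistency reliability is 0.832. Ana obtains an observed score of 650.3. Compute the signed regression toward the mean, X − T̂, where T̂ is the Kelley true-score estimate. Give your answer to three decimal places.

24.975

T̂ = ρX + (1 − ρ)μ
  = 0.832 × 650.3 + 0.168 × 501.64
  = 541.0496 + 84.27552
  = 625.32512
  ≈ 625.3251
X − T̂ = 650.3 − 625.3251 = 24.9749 → 24.975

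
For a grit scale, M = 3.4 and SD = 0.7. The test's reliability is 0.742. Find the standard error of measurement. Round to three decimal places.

SEM = SD · √(1 − ρ) = 0.7 × √0.258 = 0.7 × 0.5079 = 0.3556

0.356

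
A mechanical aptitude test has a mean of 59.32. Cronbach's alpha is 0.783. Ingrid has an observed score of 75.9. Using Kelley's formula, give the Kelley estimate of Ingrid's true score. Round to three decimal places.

72.302

Regress the observed score toward the mean by the unreliability: T̂ = 0.783·75.9 + 0.217·59.32 = 59.4297 + 12.87244 = 72.3021.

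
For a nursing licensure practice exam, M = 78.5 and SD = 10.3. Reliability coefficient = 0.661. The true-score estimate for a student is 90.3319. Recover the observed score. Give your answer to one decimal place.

T̂ = ρX + (1 − ρ)μ  ⇒  X = (T̂ − (1 − ρ)μ) / ρ
X = (90.3319 − 0.339 × 78.5) / 0.661 = (90.3319 − 26.6115) / 0.661 = 63.7204 / 0.661 = 96.400

96.4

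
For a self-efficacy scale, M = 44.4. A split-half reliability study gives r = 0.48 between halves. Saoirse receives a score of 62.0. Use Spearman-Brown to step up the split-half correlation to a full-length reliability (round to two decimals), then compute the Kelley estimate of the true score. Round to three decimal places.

Spearman-Brown: ρ = 2r/(1 + r) = 2(0.48)/(1 + 0.48) = 0.960/1.48 = 0.6486 → 0.65
Kelley's formula gives T̂ = 0.65·62.0 + 0.35·44.4 = 40.300 + 15.540 = 55.8400.

55.840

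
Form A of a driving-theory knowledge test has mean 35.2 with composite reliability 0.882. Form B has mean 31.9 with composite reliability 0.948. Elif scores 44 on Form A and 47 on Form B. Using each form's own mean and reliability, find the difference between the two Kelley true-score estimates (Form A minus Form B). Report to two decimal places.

-3.25

T̂_A = 0.882(44) + 0.118(35.2) = 42.9616
T̂_B = 0.948(47) + 0.052(31.9) = 46.2148
T̂_A − T̂_B = -3.2532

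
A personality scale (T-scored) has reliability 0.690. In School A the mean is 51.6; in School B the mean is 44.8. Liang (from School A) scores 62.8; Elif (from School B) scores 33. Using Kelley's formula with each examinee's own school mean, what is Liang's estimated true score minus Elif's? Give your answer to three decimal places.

22.670

T̂_Liang = 0.690(62.8) + 0.310(51.6) = 59.32800
T̂_Elif = 0.690(33) + 0.310(44.8) = 36.65800
Difference = 59.32800 − 36.65800 = 22.67000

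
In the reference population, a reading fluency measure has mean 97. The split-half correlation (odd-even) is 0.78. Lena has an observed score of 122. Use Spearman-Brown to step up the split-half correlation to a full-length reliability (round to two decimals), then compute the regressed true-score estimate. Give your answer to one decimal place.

119.0

Spearman-Brown: ρ = 2r/(1 + r) = 2(0.78)/(1 + 0.78) = 1.560/1.78 = 0.8764 → 0.88
T̂ = 0.88(122) + 0.12(97) = 107.36 + 11.64 = 119.00 → 119.0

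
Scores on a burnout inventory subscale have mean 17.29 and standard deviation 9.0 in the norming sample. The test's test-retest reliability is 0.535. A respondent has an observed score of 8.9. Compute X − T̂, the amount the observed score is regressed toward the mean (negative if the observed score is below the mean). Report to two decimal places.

T̂ = ρX + (1 − ρ)μ
  = 0.535 × 8.9 + 0.465 × 17.29
  = 4.7615 + 8.03985
  = 12.8013
  ≈ 12.801
X − T̂ = 8.9 − 12.801 = -3.901 → -3.90

-3.90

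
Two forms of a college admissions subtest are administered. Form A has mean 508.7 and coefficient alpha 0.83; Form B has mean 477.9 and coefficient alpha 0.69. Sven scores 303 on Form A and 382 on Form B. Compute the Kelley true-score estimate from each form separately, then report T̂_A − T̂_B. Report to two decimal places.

-73.76

T̂_A = 0.83(303) + 0.17(508.7) = 337.9690
T̂_B = 0.69(382) + 0.31(477.9) = 411.7290
T̂_A − T̂_B = -73.7600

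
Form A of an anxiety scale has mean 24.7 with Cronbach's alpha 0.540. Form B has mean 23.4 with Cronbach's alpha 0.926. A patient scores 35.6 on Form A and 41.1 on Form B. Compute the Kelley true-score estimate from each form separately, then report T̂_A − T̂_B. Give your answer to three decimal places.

-9.204

T̂_A = 0.540(35.6) + 0.460(24.7) = 30.58600
T̂_B = 0.926(41.1) + 0.074(23.4) = 39.79020
T̂_A − T̂_B = -9.20420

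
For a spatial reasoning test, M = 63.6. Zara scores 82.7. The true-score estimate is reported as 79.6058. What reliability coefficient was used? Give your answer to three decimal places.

T̂ = ρX + (1 − ρ)μ  ⇒  T̂ − μ = ρ(X − μ)
ρ = (T̂ − μ)/(X − μ) = (79.6058 − 63.6) / (82.7 − 63.6) = 16.0058 / 19.1 = 0.83800

0.838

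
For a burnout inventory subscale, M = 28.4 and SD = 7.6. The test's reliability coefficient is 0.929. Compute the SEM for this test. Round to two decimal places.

2.03

SEM = SD · √(1 − ρ) = 7.6 × √0.071 = 7.6 × 0.2665 = 2.025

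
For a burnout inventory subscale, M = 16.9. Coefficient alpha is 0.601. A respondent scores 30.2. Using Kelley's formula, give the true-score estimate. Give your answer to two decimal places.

24.89

Regress the observed score toward the mean by the unreliability: T̂ = 0.601·30.2 + 0.399·16.9 = 18.1502 + 6.7431 = 24.893.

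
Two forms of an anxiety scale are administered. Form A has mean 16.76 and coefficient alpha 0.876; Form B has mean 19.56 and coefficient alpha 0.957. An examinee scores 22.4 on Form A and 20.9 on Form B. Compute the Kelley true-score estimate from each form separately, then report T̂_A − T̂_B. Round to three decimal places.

T̂_A = 0.876(22.4) + 0.124(16.76) = 21.70064
T̂_B = 0.957(20.9) + 0.043(19.56) = 20.84238
T̂_A − T̂_B = 0.85826

0.858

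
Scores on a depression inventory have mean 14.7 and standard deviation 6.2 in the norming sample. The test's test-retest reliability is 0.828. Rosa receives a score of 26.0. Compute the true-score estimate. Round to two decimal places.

T̂ = ρX + (1 − ρ)μ
  = 0.828 × 26.0 + 0.172 × 14.7
  = 21.5280 + 2.5284
  = 24.056
  ≈ 24.06

24.06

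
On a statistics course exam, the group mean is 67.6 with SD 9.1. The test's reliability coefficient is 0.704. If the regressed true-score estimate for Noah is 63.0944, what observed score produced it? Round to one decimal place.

61.2

T̂ = ρX + (1 − ρ)μ  ⇒  X = (T̂ − (1 − ρ)μ) / ρ
X = (63.0944 − 0.296 × 67.6) / 0.704 = (63.0944 − 20.0096) / 0.704 = 43.0848 / 0.704 = 61.200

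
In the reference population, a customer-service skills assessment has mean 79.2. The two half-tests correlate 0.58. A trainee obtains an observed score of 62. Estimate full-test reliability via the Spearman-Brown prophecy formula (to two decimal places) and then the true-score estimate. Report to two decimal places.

Spearman-Brown: ρ = 2r/(1 + r) = 2(0.58)/(1 + 0.58) = 1.160/1.58 = 0.7342 → 0.73
Weight the observed score by reliability and the mean by (1 − reliability): T̂ = 0.73·62 + 0.27·79.2 = 45.26 + 21.384 = 66.644.

66.64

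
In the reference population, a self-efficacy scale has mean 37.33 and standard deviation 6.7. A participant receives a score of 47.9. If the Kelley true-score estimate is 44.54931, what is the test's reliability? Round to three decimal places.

0.683

T̂ = ρX + (1 − ρ)μ  ⇒  T̂ − μ = ρ(X − μ)
ρ = (T̂ − μ)/(X − μ) = (44.54931 − 37.33) / (47.9 − 37.33) = 7.21931 / 10.57 = 0.68300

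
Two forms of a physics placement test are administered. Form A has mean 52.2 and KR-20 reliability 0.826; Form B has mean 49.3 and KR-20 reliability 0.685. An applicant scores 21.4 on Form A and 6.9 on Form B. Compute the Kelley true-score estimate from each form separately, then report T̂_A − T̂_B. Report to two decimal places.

6.50

T̂_A = 0.826(21.4) + 0.174(52.2) = 26.7592
T̂_B = 0.685(6.9) + 0.315(49.3) = 20.2560
T̂_A − T̂_B = 6.5032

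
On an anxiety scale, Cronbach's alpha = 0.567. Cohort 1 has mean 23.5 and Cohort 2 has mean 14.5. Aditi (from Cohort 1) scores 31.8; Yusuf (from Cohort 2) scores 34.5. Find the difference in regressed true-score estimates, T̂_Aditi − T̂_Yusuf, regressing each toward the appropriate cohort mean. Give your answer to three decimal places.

2.366

T̂_Aditi = 0.567(31.8) + 0.433(23.5) = 28.20610
T̂_Yusuf = 0.567(34.5) + 0.433(14.5) = 25.84000
Difference = 28.20610 − 25.84000 = 2.36610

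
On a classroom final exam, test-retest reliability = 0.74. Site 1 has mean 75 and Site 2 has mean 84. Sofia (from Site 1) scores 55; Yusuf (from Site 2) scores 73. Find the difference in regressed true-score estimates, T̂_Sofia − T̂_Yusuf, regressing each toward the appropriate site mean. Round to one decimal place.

T̂_Sofia = 0.74(55) + 0.26(75) = 60.200
T̂_Yusuf = 0.74(73) + 0.26(84) = 75.860
Difference = 60.200 − 75.860 = -15.660

-15.7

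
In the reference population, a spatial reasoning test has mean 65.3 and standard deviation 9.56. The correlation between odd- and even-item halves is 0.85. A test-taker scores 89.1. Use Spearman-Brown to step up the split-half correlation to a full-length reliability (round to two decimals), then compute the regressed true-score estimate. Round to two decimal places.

87.20

Spearman-Brown: ρ = 2r/(1 + r) = 2(0.85)/(1 + 0.85) = 1.700/1.85 = 0.9189 → 0.92
Regress the observed score toward the mean by the unreliability: T̂ = 0.92·89.1 + 0.08·65.3 = 81.972 + 5.224 = 87.196.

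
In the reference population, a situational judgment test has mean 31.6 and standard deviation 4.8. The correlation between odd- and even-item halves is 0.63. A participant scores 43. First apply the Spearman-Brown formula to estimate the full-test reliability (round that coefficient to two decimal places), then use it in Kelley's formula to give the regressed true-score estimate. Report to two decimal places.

40.38

Spearman-Brown: ρ = 2r/(1 + r) = 2(0.63)/(1 + 0.63) = 1.260/1.63 = 0.7730 → 0.77
Kelley's formula gives T̂ = 0.77·43 + 0.23·31.6 = 33.11 + 7.268 = 40.378.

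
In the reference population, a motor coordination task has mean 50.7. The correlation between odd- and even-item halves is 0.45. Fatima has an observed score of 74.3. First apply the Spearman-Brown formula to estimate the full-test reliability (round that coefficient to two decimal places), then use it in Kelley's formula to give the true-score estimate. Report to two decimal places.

Spearman-Brown: ρ = 2r/(1 + r) = 2(0.45)/(1 + 0.45) = 0.900/1.45 = 0.6207 → 0.62
T̂ = 0.62(74.3) + 0.38(50.7) = 46.066 + 19.266 = 65.332 → 65.33

65.33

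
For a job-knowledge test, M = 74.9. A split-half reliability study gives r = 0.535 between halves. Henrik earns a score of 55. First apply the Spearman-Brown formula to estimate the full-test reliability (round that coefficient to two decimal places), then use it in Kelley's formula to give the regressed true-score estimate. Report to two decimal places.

Spearman-Brown: ρ = 2r/(1 + r) = 2(0.535)/(1 + 0.535) = 1.0700/1.535 = 0.6971 → 0.70
Weight the observed score by reliability and the mean by (1 − reliability): T̂ = 0.70·55 + 0.30·74.9 = 38.50 + 22.470 = 60.970.

60.97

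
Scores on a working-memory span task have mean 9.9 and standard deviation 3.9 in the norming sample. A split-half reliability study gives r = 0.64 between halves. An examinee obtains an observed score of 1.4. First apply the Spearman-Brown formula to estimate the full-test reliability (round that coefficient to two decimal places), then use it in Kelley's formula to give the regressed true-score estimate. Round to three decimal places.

3.270

Spearman-Brown: ρ = 2r/(1 + r) = 2(0.64)/(1 + 0.64) = 1.280/1.64 = 0.7805 → 0.78
Regress the observed score toward the mean by the unreliability: T̂ = 0.78·1.4 + 0.22·9.9 = 1.092 + 2.178 = 3.2700.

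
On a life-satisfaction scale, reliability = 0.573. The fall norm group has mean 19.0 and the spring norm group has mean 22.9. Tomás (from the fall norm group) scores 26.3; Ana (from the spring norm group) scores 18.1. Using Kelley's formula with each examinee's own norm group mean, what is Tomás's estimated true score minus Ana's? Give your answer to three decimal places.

T̂_Tomás = 0.573(26.3) + 0.427(19.0) = 23.18290
T̂_Ana = 0.573(18.1) + 0.427(22.9) = 20.14960
Difference = 23.18290 − 20.14960 = 3.03330

3.033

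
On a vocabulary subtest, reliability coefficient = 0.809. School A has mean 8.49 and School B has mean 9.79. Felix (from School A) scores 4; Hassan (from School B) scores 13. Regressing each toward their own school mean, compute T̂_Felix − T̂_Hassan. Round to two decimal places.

T̂_Felix = 0.809(4) + 0.191(8.49) = 4.8576
T̂_Hassan = 0.809(13) + 0.191(9.79) = 12.3869
Difference = 4.8576 − 12.3869 = -7.5293

-7.53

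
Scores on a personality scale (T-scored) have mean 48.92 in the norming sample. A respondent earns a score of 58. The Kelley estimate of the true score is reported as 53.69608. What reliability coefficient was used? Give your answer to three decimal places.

T̂ = ρX + (1 − ρ)μ  ⇒  T̂ − μ = ρ(X − μ)
ρ = (T̂ − μ)/(X − μ) = (53.69608 − 48.92) / (58 − 48.92) = 4.77608 / 9.08 = 0.52600

0.526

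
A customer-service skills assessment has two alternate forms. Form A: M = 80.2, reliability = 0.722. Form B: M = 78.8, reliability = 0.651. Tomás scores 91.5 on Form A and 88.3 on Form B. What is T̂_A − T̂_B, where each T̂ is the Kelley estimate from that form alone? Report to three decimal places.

T̂_A = 0.722(91.5) + 0.278(80.2) = 88.35860
T̂_B = 0.651(88.3) + 0.349(78.8) = 84.98450
T̂_A − T̂_B = 3.37410

3.374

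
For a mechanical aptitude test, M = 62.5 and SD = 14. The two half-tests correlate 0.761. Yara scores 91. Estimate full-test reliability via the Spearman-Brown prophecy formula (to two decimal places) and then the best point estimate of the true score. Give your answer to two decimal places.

Spearman-Brown: ρ = 2r/(1 + r) = 2(0.761)/(1 + 0.761) = 1.5220/1.761 = 0.8643 → 0.86
T̂ = 0.86(91) + 0.14(62.5) = 78.26 + 8.750 = 87.010 → 87.01

87.01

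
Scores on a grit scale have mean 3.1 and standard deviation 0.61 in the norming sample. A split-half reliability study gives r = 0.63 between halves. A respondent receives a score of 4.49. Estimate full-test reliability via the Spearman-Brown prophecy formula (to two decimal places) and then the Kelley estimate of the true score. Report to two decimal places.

Spearman-Brown: ρ = 2r/(1 + r) = 2(0.63)/(1 + 0.63) = 1.260/1.63 = 0.7730 → 0.77
T̂ = 0.77(4.49) + 0.23(3.1) = 3.4573 + 0.713 = 4.170 → 4.17

4.17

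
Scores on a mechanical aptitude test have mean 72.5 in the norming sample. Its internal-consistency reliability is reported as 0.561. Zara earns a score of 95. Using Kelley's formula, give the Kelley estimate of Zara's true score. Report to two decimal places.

T̂ = 0.561(95) + 0.439(72.5) = 53.295 + 31.8275 = 85.123 → 85.12

85.12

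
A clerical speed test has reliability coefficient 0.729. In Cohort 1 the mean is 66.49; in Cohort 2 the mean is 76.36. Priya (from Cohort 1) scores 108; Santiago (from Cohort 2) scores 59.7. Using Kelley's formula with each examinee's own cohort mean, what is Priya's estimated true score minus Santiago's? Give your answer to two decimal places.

T̂_Priya = 0.729(108) + 0.271(66.49) = 96.7508
T̂_Santiago = 0.729(59.7) + 0.271(76.36) = 64.2149
Difference = 96.7508 − 64.2149 = 32.5359

32.54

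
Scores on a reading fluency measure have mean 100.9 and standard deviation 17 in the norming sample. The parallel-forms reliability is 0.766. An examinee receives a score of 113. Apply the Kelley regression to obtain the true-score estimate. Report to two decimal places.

110.17

T̂ = 0.766(113) + 0.234(100.9) = 86.558 + 23.6106 = 110.169 → 110.17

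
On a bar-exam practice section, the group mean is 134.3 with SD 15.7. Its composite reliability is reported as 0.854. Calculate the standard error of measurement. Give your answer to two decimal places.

6.00

SEM = SD · √(1 − ρ) = 15.7 × √0.146 = 15.7 × 0.3821 = 5.999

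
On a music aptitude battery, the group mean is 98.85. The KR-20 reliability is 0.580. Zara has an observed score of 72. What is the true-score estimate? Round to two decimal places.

T̂ = ρX + (1 − ρ)μ
  = 0.580 × 72 + 0.420 × 98.85
  = 41.760 + 41.51700
  = 83.277
  ≈ 83.28

83.28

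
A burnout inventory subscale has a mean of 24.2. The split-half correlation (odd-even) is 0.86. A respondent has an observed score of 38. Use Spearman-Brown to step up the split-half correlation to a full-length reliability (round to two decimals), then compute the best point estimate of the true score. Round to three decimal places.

36.896

Spearman-Brown: ρ = 2r/(1 + r) = 2(0.86)/(1 + 0.86) = 1.720/1.86 = 0.9247 → 0.92
T̂ = ρX + (1 − ρ)μ
  = 0.92 × 38 + 0.08 × 24.2
  = 34.96 + 1.936
  = 36.8960
  ≈ 36.896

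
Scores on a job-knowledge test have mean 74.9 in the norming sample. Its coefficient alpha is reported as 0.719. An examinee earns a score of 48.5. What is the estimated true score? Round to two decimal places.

T̂ = ρX + (1 − ρ)μ
  = 0.719 × 48.5 + 0.281 × 74.9
  = 34.8715 + 21.0469
  = 55.918
  ≈ 55.92

55.92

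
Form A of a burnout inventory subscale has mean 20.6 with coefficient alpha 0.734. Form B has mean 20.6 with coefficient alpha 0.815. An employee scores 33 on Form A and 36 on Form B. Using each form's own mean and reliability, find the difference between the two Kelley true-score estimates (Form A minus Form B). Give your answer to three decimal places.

T̂_A = 0.734(33) + 0.266(20.6) = 29.70160
T̂_B = 0.815(36) + 0.185(20.6) = 33.15100
T̂_A − T̂_B = -3.44940

-3.449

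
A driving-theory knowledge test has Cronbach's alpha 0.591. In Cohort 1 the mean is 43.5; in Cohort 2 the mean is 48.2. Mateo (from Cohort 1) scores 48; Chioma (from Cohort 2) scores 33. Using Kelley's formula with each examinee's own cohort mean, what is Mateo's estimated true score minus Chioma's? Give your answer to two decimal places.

6.94

T̂_Mateo = 0.591(48) + 0.409(43.5) = 46.1595
T̂_Chioma = 0.591(33) + 0.409(48.2) = 39.2168
Difference = 46.1595 − 39.2168 = 6.9427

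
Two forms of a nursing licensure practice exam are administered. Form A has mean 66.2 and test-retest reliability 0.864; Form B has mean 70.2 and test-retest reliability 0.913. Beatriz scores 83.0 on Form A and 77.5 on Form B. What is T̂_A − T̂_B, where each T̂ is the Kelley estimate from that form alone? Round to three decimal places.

T̂_A = 0.864(83.0) + 0.136(66.2) = 80.71520
T̂_B = 0.913(77.5) + 0.087(70.2) = 76.86490
T̂_A − T̂_B = 3.85030

3.850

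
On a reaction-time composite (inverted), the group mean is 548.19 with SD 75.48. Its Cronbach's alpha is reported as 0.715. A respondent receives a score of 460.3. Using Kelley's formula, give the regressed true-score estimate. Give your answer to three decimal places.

485.349

T̂ = 0.715(460.3) + 0.285(548.19) = 329.1145 + 156.23415 = 485.3487 → 485.349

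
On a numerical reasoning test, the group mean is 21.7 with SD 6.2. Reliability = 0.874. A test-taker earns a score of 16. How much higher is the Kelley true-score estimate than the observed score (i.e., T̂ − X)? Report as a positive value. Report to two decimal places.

T̂ = ρX + (1 − ρ)μ
  = 0.874 × 16 + 0.126 × 21.7
  = 13.984 + 2.7342
  = 16.7182
  ≈ 16.718
T̂ − X = 16.718 − 16 = 0.718 → 0.72

0.72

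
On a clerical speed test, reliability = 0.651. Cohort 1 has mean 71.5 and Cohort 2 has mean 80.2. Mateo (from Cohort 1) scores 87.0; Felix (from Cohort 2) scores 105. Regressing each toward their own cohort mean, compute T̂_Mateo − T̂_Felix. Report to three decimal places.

-14.754

T̂_Mateo = 0.651(87.0) + 0.349(71.5) = 81.59050
T̂_Felix = 0.651(105) + 0.349(80.2) = 96.34480
Difference = 81.59050 − 96.34480 = -14.75430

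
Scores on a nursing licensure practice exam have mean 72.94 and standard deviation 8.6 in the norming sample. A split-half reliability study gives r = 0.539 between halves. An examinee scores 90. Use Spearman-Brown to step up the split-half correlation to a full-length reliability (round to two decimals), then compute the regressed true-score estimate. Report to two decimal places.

84.88

Spearman-Brown: ρ = 2r/(1 + r) = 2(0.539)/(1 + 0.539) = 1.0780/1.539 = 0.7005 → 0.70
Weight the observed score by reliability and the mean by (1 − reliability): T̂ = 0.70·90 + 0.30·72.94 = 63.00 + 21.8820 = 84.882.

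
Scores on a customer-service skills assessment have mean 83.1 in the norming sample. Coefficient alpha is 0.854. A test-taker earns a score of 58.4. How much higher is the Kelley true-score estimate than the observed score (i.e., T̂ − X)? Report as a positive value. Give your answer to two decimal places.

T̂ = 0.854(58.4) + 0.146(83.1) = 49.8736 + 12.1326 = 62.0062 → 62.006
T̂ − X = 62.006 − 58.4 = 3.606 → 3.61

3.61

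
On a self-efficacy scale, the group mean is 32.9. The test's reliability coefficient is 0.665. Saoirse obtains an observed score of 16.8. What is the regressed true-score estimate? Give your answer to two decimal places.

22.19

T̂ = ρX + (1 − ρ)μ
  = 0.665 × 16.8 + 0.335 × 32.9
  = 11.1720 + 11.0215
  = 22.194
  ≈ 22.19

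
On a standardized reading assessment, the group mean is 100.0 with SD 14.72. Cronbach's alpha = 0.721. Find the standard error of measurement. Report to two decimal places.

SEM = SD · √(1 − ρ) = 14.72 × √0.279 = 14.72 × 0.5282 = 7.775

7.78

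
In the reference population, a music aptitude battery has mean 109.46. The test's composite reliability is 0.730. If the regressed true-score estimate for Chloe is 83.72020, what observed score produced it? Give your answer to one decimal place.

T̂ = ρX + (1 − ρ)μ  ⇒  X = (T̂ − (1 − ρ)μ) / ρ
X = (83.72020 − 0.270 × 109.46) / 0.730 = (83.72020 − 29.55420) / 0.730 = 54.16600 / 0.730 = 74.200

74.2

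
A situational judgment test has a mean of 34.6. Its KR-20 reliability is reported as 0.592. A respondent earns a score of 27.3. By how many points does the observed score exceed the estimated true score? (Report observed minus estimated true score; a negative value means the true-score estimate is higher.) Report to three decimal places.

Weight the observed score by reliability and the mean by (1 − reliability): T̂ = 0.592·27.3 + 0.408·34.6 = 16.1616 + 14.1168 = 30.27840.
X − T̂ = 27.3 − 30.2784 = -2.9784 → -2.978

-2.978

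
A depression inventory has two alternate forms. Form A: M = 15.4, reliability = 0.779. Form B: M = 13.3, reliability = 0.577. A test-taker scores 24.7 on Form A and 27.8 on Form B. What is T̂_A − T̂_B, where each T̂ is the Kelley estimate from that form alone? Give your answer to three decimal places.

T̂_A = 0.779(24.7) + 0.221(15.4) = 22.64470
T̂_B = 0.577(27.8) + 0.423(13.3) = 21.66650
T̂_A − T̂_B = 0.97820

0.978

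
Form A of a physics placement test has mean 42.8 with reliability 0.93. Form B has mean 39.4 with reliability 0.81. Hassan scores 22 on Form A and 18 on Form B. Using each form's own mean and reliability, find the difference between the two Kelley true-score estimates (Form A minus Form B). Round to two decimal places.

T̂_A = 0.93(22) + 0.07(42.8) = 23.4560
T̂_B = 0.81(18) + 0.19(39.4) = 22.0660
T̂_A − T̂_B = 1.3900

1.39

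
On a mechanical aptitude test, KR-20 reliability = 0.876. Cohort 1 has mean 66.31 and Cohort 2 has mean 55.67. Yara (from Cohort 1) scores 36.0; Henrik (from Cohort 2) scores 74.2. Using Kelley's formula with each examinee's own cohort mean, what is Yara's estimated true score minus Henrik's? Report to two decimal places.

T̂_Yara = 0.876(36.0) + 0.124(66.31) = 39.7584
T̂_Henrik = 0.876(74.2) + 0.124(55.67) = 71.9023
Difference = 39.7584 − 71.9023 = -32.1438

-32.14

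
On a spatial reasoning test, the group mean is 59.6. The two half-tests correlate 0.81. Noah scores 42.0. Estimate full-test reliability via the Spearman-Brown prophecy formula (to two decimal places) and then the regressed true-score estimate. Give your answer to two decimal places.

43.76

Spearman-Brown: ρ = 2r/(1 + r) = 2(0.81)/(1 + 0.81) = 1.620/1.81 = 0.8950 → 0.90
T̂ = ρX + (1 − ρ)μ
  = 0.90 × 42.0 + 0.10 × 59.6
  = 37.800 + 5.960
  = 43.760
  ≈ 43.76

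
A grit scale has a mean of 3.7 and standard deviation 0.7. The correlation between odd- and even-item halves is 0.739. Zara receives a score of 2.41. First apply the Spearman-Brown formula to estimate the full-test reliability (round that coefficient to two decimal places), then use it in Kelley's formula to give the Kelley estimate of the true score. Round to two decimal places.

2.60

Spearman-Brown: ρ = 2r/(1 + r) = 2(0.739)/(1 + 0.739) = 1.4780/1.739 = 0.8499 → 0.85
T̂ = 0.85(2.41) + 0.15(3.7) = 2.0485 + 0.555 = 2.604 → 2.60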